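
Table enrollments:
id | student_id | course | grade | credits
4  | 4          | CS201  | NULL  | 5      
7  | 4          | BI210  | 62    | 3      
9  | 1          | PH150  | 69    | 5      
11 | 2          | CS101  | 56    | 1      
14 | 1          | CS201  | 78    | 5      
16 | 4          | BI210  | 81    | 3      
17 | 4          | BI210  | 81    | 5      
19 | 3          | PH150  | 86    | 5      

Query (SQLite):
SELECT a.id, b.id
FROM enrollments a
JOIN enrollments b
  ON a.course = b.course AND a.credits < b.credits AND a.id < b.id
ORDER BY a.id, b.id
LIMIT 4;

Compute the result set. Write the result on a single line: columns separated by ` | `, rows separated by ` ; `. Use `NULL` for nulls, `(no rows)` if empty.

7 | 17 ; 16 | 17

Pairs (a,b) with same course, a.credits < b.credits, a.id < b.id.
course groups: BI210:{7,16,17} CS101:{11} CS201:{4,14} PH150:{9,19}
Ordered by (a.id, b.id); first 4.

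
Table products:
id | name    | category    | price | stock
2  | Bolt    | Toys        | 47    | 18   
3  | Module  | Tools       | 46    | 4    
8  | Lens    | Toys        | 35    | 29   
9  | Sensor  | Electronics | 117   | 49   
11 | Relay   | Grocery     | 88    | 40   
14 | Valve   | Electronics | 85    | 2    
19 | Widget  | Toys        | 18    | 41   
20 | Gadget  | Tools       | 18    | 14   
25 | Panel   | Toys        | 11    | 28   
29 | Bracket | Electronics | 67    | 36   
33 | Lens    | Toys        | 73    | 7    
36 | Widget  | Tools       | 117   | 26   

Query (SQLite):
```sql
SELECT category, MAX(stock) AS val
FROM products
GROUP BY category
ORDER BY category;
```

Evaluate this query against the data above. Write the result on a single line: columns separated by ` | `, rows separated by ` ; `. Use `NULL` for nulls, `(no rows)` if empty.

Partition products by category; compute MAX(stock) within each group.
  Electronics: ids {9, 14, 29} → MAX(stock)=49
  Grocery: ids {11} → MAX(stock)=40
  Tools: ids {3, 20, 36} → MAX(stock)=26
  Toys: ids {2, 8, 19, 25, 33} → MAX(stock)=41

Electronics | 49 ; Grocery | 40 ; Tools | 26 ; Toys | 41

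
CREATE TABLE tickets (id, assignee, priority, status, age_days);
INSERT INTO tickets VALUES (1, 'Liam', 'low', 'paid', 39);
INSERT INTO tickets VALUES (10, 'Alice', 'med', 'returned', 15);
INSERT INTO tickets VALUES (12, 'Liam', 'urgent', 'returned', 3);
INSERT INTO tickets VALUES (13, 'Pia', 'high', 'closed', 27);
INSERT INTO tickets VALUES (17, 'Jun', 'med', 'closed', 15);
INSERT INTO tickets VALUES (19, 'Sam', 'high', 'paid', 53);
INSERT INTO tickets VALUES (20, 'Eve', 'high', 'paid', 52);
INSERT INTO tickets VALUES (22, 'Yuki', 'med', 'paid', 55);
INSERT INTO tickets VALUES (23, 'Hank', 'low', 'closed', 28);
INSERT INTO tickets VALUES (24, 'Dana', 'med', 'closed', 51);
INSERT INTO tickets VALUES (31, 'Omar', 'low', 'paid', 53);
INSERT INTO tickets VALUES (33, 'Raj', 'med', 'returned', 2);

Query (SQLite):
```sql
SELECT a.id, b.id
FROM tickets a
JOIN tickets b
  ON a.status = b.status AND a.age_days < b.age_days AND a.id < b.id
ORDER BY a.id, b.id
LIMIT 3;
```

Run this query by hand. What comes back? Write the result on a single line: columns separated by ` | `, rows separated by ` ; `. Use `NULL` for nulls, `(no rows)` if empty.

Pairs (a,b) with same status, a.age_days < b.age_days, a.id < b.id.
status groups: closed:{13,17,23,24} paid:{1,19,20,22,31} returned:{10,12,33}
Ordered by (a.id, b.id); first 3.

1 | 19 ; 1 | 20 ; 1 | 22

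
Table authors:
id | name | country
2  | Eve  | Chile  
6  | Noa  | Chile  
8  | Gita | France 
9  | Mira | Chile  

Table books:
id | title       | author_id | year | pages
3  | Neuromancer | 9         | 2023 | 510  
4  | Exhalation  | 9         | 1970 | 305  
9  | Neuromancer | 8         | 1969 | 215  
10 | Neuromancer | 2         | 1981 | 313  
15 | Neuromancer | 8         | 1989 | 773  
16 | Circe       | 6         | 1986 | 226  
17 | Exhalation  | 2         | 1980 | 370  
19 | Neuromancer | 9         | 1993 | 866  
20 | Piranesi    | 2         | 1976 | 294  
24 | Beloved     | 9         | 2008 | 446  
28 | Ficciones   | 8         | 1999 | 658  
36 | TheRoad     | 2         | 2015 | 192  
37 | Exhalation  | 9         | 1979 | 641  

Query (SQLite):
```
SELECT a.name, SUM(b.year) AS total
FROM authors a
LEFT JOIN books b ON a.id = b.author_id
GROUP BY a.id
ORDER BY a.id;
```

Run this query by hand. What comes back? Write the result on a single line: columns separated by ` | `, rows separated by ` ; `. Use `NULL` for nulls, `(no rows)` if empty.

Eve | 7952 ; Noa | 1986 ; Gita | 5957 ; Mira | 9973

LEFT JOIN keeps every authors row; unmatched ones get NULL for books columns.
Group by authors.id and compute SUM(b.year). SUM over an all-NULL group is NULL.
  2: ids {10, 17, 20, 36} → SUM(b.year)=7952
  6: ids {16} → SUM(b.year)=1986
  8: ids {9, 15, 28} → SUM(b.year)=5957
  9: ids {3, 4, 19, 24, 37} → SUM(b.year)=9973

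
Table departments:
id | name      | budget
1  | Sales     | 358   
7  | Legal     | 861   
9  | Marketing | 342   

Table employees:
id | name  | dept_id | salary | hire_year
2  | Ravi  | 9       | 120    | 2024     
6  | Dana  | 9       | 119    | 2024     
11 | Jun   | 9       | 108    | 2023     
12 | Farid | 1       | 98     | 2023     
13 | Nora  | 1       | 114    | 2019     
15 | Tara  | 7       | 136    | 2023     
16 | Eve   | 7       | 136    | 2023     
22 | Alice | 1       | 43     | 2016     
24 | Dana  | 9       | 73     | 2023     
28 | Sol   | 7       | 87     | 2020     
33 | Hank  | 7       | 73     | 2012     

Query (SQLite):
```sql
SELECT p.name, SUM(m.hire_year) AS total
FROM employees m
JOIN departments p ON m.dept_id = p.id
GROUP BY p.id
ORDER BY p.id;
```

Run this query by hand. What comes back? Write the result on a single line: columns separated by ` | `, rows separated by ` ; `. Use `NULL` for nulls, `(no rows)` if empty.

Sales | 6058 ; Legal | 8078 ; Marketing | 8094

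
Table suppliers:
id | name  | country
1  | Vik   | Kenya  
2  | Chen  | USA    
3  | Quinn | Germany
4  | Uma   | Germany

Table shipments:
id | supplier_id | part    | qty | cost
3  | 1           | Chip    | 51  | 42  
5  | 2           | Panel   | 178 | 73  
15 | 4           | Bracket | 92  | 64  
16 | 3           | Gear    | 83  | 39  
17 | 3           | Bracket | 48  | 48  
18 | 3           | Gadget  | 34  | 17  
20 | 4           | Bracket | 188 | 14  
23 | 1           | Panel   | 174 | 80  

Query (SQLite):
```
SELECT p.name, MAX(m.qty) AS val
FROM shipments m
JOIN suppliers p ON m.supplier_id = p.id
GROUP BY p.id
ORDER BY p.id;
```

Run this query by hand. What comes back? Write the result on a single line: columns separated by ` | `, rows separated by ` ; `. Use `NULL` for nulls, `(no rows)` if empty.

Join each shipments row to its suppliers via supplier_id.
Group joined rows by suppliers.id; compute MAX(m.qty) per group.
  1: ids {3, 23} → MAX(m.qty)=174
  2: ids {5} → MAX(m.qty)=178
  3: ids {16, 17, 18} → MAX(m.qty)=83
  4: ids {15, 20} → MAX(m.qty)=188

Vik | 174 ; Chen | 178 ; Quinn | 83 ; Uma | 188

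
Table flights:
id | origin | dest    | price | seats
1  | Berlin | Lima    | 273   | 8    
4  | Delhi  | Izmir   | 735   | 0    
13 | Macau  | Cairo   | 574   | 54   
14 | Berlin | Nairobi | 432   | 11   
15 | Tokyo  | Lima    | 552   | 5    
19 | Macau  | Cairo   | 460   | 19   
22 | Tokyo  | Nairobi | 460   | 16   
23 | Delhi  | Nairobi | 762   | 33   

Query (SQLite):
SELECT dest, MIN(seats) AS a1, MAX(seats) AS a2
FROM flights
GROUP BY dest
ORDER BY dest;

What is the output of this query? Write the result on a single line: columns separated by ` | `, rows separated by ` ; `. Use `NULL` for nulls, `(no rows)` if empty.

Group flights by dest.
Per group compute: MIN(seats), MAX(seats).
  Cairo: ids {13, 19} → MIN(seats)=19, MAX(seats)=54
  Izmir: ids {4} → MIN(seats)=0, MAX(seats)=0
  Lima: ids {1, 15} → MIN(seats)=5, MAX(seats)=8
  Nairobi: ids {14, 22, 23} → MIN(seats)=11, MAX(seats)=33

Cairo | 19 | 54 ; Izmir | 0 | 0 ; Lima | 5 | 8 ; Nairobi | 11 | 33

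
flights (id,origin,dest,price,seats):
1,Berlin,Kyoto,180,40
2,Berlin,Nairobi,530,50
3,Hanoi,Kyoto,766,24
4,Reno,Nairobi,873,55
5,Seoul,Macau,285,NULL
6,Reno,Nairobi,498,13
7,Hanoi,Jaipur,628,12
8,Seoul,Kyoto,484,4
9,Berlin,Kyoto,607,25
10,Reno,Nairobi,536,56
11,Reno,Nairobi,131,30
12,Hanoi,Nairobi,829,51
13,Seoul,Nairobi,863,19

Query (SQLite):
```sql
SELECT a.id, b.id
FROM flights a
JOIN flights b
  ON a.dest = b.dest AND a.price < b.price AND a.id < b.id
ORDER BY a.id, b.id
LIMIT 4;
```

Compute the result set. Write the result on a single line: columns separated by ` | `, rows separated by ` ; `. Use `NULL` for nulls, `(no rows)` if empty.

1 | 3 ; 1 | 8 ; 1 | 9 ; 2 | 4

Pairs (a,b) with same dest, a.price < b.price, a.id < b.id.
dest groups: Jaipur:{7} Kyoto:{1,3,8,9} Macau:{5} Nairobi:{2,4,6,10,11,12,13}
Ordered by (a.id, b.id); first 4.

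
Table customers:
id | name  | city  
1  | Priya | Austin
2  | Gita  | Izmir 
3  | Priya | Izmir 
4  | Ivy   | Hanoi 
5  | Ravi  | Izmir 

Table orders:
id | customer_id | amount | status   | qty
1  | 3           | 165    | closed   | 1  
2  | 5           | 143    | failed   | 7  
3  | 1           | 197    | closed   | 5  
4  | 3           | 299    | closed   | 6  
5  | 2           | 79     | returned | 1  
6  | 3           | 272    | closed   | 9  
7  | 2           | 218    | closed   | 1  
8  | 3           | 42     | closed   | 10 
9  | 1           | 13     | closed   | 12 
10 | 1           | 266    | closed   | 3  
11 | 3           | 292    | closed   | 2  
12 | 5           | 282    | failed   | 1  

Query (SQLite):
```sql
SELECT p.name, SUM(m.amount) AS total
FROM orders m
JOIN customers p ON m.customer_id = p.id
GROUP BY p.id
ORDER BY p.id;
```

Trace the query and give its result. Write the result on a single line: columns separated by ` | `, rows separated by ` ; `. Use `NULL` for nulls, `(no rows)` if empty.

Join each orders row to its customers via customer_id.
Group joined rows by customers.id; compute SUM(m.amount) per group.
  1: ids {3, 9, 10} → SUM(m.amount)=476
  2: ids {5, 7} → SUM(m.amount)=297
  3: ids {1, 4, 6, 8, 11} → SUM(m.amount)=1070
  5: ids {2, 12} → SUM(m.amount)=425

Priya | 476 ; Gita | 297 ; Priya | 1070 ; Ravi | 425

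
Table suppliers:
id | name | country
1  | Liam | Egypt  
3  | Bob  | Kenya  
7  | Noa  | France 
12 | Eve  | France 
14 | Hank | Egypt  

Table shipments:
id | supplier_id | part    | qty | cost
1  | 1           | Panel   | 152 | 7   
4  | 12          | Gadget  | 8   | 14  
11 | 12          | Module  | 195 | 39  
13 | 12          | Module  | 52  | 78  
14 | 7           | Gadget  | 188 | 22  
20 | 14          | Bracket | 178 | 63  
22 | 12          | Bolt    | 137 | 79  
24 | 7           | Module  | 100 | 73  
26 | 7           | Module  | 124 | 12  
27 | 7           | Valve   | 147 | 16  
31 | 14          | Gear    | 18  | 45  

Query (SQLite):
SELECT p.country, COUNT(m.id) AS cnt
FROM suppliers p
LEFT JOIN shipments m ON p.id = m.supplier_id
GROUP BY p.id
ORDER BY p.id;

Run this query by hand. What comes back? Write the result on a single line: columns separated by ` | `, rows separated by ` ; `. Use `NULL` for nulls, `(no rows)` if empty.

LEFT JOIN keeps every suppliers row; unmatched ones get NULL for shipments columns.
Group by suppliers.id and compute COUNT(m.id). COUNT(col) of an all-NULL group is 0.
  1: ids {1} → COUNT(m.id)=1
  3: ids {—} → COUNT(m.id)=0
  7: ids {14, 24, 26, 27} → COUNT(m.id)=4
  12: ids {4, 11, 13, 22} → COUNT(m.id)=4
  14: ids {20, 31} → COUNT(m.id)=2

Egypt | 1 ; Kenya | 0 ; France | 4 ; France | 4 ; Egypt | 2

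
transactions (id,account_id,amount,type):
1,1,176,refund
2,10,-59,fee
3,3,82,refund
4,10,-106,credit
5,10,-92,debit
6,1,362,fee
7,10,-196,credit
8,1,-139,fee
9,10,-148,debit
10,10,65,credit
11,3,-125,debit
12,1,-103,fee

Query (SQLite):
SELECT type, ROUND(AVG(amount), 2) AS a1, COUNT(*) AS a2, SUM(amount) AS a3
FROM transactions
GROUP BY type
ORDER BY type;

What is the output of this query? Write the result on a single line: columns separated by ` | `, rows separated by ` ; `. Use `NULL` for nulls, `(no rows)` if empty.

Group transactions by type.
Per group compute: ROUND(AVG(amount), 2), COUNT(*), SUM(amount).
  credit: ids {4, 7, 10} → ROUND(AVG(amount), 2)=-79, COUNT(*)=3, SUM(amount)=-237
  debit: ids {5, 9, 11} → ROUND(AVG(amount), 2)=-121.67, COUNT(*)=3, SUM(amount)=-365
  fee: ids {2, 6, 8, 12} → ROUND(AVG(amount), 2)=15.25, COUNT(*)=4, SUM(amount)=61
  refund: ids {1, 3} → ROUND(AVG(amount), 2)=129, COUNT(*)=2, SUM(amount)=258

credit | -79 | 3 | -237 ; debit | -121.67 | 3 | -365 ; fee | 15.25 | 4 | 61 ; refund | 129 | 2 | 258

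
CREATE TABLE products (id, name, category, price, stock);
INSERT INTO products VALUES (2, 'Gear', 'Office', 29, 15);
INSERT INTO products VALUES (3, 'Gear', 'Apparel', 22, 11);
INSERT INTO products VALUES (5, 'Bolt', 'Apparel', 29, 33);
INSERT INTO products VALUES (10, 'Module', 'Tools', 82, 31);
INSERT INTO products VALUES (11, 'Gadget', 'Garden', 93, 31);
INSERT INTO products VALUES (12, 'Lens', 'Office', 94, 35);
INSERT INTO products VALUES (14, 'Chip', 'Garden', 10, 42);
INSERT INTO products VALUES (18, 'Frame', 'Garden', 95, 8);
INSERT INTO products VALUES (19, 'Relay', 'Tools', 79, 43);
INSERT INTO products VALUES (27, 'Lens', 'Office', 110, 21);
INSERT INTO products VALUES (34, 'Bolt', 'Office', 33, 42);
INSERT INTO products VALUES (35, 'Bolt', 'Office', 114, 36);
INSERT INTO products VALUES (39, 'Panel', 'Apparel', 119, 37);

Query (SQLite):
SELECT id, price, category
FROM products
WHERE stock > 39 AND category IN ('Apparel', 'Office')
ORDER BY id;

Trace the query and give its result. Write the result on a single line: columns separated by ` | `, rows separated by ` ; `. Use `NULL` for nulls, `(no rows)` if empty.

34 | 33 | Office

stock > 39: ids {14, 19, 34}
category IN ('Apparel', 'Office'): ids {2, 3, 5, 12, 27, 34, 35, 39}
Combine with AND.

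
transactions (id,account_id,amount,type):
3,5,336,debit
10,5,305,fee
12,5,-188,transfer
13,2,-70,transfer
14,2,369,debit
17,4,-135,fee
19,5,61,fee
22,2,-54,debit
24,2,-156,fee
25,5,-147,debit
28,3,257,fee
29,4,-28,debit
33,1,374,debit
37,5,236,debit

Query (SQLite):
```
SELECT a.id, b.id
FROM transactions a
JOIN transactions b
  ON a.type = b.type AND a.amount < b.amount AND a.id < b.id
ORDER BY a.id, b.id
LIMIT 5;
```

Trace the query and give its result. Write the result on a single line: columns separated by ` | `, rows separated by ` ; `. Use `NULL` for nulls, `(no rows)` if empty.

3 | 14 ; 3 | 33 ; 12 | 13 ; 14 | 33 ; 17 | 19

Pairs (a,b) with same type, a.amount < b.amount, a.id < b.id.
type groups: debit:{3,14,22,25,29,33,37} fee:{10,17,19,24,28} transfer:{12,13}
Ordered by (a.id, b.id); first 5.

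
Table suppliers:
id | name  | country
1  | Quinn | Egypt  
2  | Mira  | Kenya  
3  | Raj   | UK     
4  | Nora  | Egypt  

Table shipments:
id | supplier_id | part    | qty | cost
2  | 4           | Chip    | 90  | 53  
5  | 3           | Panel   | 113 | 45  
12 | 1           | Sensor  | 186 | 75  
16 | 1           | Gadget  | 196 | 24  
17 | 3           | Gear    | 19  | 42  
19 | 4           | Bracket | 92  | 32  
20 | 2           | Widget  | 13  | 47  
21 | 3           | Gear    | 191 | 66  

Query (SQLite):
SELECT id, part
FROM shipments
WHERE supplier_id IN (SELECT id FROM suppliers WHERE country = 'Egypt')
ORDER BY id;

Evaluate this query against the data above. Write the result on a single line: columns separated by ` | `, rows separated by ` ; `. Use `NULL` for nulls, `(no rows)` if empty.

2 | Chip ; 12 | Sensor ; 16 | Gadget ; 19 | Bracket

Inner query: suppliers.id where country = 'Egypt'.
Outer: keep shipments rows whose supplier_id is in that set.
Inner query → {1, 4}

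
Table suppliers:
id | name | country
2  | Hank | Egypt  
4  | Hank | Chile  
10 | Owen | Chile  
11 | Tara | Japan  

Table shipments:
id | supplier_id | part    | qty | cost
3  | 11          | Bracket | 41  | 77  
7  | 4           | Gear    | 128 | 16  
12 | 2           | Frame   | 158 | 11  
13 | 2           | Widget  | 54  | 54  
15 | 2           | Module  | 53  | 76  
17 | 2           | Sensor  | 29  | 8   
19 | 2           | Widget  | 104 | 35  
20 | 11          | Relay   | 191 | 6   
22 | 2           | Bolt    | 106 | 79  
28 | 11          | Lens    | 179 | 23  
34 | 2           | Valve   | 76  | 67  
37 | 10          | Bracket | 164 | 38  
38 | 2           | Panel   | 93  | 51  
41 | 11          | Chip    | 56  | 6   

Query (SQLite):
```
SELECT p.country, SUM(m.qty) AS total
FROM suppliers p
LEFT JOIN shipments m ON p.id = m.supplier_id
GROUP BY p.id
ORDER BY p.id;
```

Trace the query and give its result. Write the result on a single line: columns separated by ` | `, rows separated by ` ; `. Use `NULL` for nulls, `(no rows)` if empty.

LEFT JOIN keeps every suppliers row; unmatched ones get NULL for shipments columns.
Group by suppliers.id and compute SUM(m.qty). SUM over an all-NULL group is NULL.
  2: ids {12, 13, 15, 17, 19, 22, 34, 38} → SUM(m.qty)=673
  4: ids {7} → SUM(m.qty)=128
  10: ids {37} → SUM(m.qty)=164
  11: ids {3, 20, 28, 41} → SUM(m.qty)=467

Egypt | 673 ; Chile | 128 ; Chile | 164 ; Japan | 467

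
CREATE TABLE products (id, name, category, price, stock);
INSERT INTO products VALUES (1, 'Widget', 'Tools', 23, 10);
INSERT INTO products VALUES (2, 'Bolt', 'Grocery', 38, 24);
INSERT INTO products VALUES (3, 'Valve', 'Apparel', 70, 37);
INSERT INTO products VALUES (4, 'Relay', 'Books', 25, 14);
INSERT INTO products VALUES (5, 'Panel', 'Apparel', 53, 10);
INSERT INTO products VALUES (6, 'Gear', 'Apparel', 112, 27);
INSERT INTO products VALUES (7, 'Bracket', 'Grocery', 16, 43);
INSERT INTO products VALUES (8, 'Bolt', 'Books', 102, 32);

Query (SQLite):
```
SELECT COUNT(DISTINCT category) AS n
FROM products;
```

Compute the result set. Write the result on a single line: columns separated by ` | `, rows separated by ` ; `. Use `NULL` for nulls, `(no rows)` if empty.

Count distinct non-NULL category values.

4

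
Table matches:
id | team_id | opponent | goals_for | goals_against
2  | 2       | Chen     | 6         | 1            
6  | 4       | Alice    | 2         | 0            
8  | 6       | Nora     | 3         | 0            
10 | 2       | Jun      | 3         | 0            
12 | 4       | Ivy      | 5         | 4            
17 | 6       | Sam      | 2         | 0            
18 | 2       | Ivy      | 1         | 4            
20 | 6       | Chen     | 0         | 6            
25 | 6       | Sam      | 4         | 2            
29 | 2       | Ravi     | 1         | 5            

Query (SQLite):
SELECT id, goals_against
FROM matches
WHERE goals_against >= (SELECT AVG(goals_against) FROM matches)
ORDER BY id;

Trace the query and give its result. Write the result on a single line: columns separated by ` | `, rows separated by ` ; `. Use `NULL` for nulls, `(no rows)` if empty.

12 | 4 ; 18 | 4 ; 20 | 6 ; 29 | 5

Scalar subquery: AVG(goals_against) over all matches rows = 2.2.
Keep rows where goals_against >= that value.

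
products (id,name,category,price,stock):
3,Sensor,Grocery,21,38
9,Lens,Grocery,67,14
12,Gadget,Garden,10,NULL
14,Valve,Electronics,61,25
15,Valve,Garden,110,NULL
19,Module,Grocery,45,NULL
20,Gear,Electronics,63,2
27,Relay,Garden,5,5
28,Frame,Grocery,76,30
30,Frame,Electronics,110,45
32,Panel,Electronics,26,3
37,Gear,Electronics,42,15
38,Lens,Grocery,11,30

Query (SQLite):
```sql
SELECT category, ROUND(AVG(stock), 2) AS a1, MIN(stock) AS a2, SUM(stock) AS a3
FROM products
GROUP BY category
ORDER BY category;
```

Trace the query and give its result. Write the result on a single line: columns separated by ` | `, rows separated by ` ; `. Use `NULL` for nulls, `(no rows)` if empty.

Electronics | 18 | 2 | 90 ; Garden | 5 | 5 | 5 ; Grocery | 28 | 14 | 112

Group products by category.
Per group compute: ROUND(AVG(stock), 2), MIN(stock), SUM(stock).
  Electronics: ids {14, 20, 30, 32, 37} → ROUND(AVG(stock), 2)=18, MIN(stock)=2, SUM(stock)=90
  Garden: ids {12, 15, 27} → ROUND(AVG(stock), 2)=5, MIN(stock)=5, SUM(stock)=5
  Grocery: ids {3, 9, 19, 28, 38} → ROUND(AVG(stock), 2)=28, MIN(stock)=14, SUM(stock)=112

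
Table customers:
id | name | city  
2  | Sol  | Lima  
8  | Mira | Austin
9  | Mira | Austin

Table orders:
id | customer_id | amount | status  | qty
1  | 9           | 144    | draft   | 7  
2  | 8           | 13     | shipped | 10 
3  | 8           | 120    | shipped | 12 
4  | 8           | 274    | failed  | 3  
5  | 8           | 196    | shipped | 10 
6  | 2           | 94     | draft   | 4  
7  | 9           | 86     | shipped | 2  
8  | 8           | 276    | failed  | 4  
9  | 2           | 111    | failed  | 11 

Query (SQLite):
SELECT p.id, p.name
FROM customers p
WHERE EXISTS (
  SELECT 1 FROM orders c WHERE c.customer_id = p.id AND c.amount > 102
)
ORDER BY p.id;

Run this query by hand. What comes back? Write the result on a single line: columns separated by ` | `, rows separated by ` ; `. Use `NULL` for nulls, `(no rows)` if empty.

2 | Sol ; 8 | Mira ; 9 | Mira

For each customers row, check whether any orders with matching customer_id has amount > 102.
Keep rows where that is true.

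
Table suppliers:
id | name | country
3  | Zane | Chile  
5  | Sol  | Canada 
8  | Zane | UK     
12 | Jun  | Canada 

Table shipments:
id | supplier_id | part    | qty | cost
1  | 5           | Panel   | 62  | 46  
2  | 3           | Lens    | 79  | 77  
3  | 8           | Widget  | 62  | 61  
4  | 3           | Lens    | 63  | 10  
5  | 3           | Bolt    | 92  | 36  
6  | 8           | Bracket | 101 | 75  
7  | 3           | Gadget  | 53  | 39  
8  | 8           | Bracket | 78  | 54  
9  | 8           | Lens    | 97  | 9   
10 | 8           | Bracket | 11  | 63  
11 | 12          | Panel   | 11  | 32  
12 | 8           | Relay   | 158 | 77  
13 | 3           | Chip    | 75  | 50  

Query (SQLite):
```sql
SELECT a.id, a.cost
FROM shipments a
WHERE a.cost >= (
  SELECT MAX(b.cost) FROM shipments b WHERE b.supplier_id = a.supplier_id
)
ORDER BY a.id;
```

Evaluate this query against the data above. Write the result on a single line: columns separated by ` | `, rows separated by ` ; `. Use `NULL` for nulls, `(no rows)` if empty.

For each shipments row a, compute MAX(cost) over rows sharing a.supplier_id.
Keep row a if a.cost >= that per-group MAX.
  supplier_id=3: MAX(cost) = 77
  supplier_id=5: MAX(cost) = 46
  supplier_id=8: MAX(cost) = 77
  supplier_id=12: MAX(cost) = 32

1 | 46 ; 2 | 77 ; 11 | 32 ; 12 | 77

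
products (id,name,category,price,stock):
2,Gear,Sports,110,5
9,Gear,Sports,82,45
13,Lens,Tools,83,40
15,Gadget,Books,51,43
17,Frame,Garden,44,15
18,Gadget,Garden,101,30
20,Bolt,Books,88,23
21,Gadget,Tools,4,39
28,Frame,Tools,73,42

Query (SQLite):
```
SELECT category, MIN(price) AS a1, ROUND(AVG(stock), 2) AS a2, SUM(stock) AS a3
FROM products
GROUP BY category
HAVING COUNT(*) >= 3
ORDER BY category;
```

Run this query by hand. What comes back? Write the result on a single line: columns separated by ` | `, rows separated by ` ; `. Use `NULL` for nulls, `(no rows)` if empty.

Group products by category.
Per group compute: MIN(price), ROUND(AVG(stock), 2), SUM(stock).
HAVING: drop groups with fewer than 3 rows.
  Books: ids {15, 20} → MIN(price)=51, ROUND(AVG(stock), 2)=33, SUM(stock)=66
  Garden: ids {17, 18} → MIN(price)=44, ROUND(AVG(stock), 2)=22.5, SUM(stock)=45
  Sports: ids {2, 9} → MIN(price)=82, ROUND(AVG(stock), 2)=25, SUM(stock)=50
  Tools: ids {13, 21, 28} → MIN(price)=4, ROUND(AVG(stock), 2)=40.33, SUM(stock)=121

Tools | 4 | 40.33 | 121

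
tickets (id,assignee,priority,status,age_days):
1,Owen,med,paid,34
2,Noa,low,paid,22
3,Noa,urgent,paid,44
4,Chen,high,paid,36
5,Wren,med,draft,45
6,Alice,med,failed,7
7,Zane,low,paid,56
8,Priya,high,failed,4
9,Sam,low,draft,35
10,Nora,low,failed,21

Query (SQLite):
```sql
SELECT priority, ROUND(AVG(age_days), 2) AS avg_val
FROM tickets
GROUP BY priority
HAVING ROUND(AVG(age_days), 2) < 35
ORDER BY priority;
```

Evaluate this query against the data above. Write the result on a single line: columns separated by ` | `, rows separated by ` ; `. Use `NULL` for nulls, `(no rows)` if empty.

Partition tickets by priority; compute ROUND(AVG(age_days), 2) within each group.
HAVING: keep groups where ROUND(AVG(age_days), 2) < 35.
  high: ids {4, 8} → ROUND(AVG(age_days), 2)=20
  low: ids {2, 7, 9, 10} → ROUND(AVG(age_days), 2)=33.5
  med: ids {1, 5, 6} → ROUND(AVG(age_days), 2)=28.67
  urgent: ids {3} → ROUND(AVG(age_days), 2)=44

high | 20 ; low | 33.5 ; med | 28.67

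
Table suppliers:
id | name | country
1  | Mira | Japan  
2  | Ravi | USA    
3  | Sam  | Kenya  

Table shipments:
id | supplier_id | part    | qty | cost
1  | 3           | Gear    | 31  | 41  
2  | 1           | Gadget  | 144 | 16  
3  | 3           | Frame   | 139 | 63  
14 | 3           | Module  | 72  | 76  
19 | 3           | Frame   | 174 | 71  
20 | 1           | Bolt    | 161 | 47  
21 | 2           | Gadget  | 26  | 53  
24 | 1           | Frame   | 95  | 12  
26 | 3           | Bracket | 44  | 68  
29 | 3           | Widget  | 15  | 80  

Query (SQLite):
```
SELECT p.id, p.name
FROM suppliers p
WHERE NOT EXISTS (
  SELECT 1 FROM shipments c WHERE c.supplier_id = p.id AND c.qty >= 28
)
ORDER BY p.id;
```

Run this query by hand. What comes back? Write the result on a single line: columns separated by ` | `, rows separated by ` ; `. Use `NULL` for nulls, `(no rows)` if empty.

2 | Ravi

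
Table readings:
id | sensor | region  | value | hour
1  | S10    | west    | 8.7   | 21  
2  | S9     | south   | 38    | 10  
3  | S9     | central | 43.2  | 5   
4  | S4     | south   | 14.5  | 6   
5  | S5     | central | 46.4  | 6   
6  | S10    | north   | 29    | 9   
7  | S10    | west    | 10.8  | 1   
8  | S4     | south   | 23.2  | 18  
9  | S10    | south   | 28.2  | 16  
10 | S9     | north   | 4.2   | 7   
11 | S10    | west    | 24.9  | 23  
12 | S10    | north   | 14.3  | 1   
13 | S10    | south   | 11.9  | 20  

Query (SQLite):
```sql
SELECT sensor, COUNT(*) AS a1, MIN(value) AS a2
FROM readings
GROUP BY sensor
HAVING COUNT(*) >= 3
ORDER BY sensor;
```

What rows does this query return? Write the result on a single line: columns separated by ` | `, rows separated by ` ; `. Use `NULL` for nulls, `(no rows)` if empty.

Group readings by sensor.
Per group compute: COUNT(*), MIN(value).
HAVING: drop groups with fewer than 3 rows.
  S10: ids {1, 6, 7, 9, 11, 12, 13} → COUNT(*)=7, MIN(value)=8.7
  S4: ids {4, 8} → COUNT(*)=2, MIN(value)=14.5
  S5: ids {5} → COUNT(*)=1, MIN(value)=46.4
  S9: ids {2, 3, 10} → COUNT(*)=3, MIN(value)=4.2

S10 | 7 | 8.7 ; S9 | 3 | 4.2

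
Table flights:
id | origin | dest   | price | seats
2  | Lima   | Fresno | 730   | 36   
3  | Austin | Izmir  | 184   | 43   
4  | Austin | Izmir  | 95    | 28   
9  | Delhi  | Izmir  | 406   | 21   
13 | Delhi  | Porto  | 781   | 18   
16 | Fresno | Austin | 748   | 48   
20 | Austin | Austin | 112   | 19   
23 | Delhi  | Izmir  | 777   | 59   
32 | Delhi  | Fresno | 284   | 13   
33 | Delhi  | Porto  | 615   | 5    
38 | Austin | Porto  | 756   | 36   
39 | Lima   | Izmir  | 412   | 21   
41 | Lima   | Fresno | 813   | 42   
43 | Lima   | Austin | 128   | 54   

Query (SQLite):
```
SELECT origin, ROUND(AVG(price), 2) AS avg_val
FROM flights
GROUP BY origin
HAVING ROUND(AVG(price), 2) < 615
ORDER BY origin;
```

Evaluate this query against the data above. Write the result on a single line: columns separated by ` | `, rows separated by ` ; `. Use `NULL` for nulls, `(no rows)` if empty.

Austin | 286.75 ; Delhi | 572.6 ; Lima | 520.75

Partition flights by origin; compute ROUND(AVG(price), 2) within each group.
HAVING: keep groups where ROUND(AVG(price), 2) < 615.
  Austin: ids {3, 4, 20, 38} → ROUND(AVG(price), 2)=286.75
  Delhi: ids {9, 13, 23, 32, 33} → ROUND(AVG(price), 2)=572.6
  Fresno: ids {16} → ROUND(AVG(price), 2)=748
  Lima: ids {2, 39, 41, 43} → ROUND(AVG(price), 2)=520.75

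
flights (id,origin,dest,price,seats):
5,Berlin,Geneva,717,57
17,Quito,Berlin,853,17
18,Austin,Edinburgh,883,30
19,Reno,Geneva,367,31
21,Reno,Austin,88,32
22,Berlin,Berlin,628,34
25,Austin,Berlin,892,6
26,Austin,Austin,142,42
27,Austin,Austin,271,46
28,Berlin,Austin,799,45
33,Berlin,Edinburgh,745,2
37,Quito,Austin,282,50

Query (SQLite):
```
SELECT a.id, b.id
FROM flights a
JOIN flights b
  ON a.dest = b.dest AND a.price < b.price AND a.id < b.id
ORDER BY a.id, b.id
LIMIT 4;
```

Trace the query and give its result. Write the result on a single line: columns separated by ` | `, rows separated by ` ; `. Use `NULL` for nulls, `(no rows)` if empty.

17 | 25 ; 21 | 26 ; 21 | 27 ; 21 | 28

Pairs (a,b) with same dest, a.price < b.price, a.id < b.id.
dest groups: Austin:{21,26,27,28,37} Berlin:{17,22,25} Edinburgh:{18,33} Geneva:{5,19}
Ordered by (a.id, b.id); first 4.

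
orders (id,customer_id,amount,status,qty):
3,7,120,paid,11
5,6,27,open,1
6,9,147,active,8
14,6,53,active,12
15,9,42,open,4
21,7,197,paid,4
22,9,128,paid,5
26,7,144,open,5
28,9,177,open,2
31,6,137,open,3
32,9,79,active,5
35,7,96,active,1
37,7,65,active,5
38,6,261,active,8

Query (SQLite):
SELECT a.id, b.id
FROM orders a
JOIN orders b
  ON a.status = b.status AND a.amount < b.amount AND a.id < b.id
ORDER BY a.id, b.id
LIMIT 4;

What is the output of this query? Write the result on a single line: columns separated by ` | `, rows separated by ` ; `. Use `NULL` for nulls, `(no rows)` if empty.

Pairs (a,b) with same status, a.amount < b.amount, a.id < b.id.
status groups: active:{6,14,32,35,37,38} open:{5,15,26,28,31} paid:{3,21,22}
Ordered by (a.id, b.id); first 4.

3 | 21 ; 3 | 22 ; 5 | 15 ; 5 | 26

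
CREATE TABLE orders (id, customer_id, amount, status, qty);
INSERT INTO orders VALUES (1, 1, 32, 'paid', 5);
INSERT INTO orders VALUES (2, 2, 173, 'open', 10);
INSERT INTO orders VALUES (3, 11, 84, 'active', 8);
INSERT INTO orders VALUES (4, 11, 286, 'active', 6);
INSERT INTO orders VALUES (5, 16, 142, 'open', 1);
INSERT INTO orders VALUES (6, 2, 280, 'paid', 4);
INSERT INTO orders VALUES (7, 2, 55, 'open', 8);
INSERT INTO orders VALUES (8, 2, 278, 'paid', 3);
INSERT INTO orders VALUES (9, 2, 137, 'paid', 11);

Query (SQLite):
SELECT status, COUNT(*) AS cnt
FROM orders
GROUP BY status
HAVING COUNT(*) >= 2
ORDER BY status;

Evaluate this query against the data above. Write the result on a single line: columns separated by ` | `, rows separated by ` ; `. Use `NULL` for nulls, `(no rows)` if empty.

Partition orders by status; compute COUNT(*) within each group.
HAVING: keep groups with count ≥ 2.
  active: ids {3, 4} → COUNT(*)=2
  open: ids {2, 5, 7} → COUNT(*)=3
  paid: ids {1, 6, 8, 9} → COUNT(*)=4

active | 2 ; open | 3 ; paid | 4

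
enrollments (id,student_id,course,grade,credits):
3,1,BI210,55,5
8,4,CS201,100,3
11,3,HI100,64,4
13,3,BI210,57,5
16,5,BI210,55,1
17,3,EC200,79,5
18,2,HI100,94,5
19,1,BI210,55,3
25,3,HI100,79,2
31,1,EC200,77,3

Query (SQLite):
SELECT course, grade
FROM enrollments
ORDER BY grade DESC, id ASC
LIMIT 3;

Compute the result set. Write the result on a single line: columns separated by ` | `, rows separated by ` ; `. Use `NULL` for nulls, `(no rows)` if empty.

CS201 | 100 ; HI100 | 94 ; EC200 | 79

Sort by grade desc, tiebreak id asc: (100, id=8), (94, id=18), (79, id=17), (79, id=25), (77, id=31), (64, id=11) …. Take first 3.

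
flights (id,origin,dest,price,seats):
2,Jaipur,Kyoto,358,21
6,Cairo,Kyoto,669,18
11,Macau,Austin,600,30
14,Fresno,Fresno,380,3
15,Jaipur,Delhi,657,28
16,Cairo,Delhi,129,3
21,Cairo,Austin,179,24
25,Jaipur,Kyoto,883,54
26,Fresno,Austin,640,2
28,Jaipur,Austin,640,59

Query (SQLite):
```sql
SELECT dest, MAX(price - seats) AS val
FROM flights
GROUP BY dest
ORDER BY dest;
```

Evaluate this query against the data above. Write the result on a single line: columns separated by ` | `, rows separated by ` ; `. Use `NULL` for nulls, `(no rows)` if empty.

Austin | 638 ; Delhi | 629 ; Fresno | 377 ; Kyoto | 829

For each row compute price - seats.
Group by dest; take MAX of the expression per group.
  Austin: ids {11, 21, 26, 28} → MAX(price - seats)=638
  Delhi: ids {15, 16} → MAX(price - seats)=629
  Fresno: ids {14} → MAX(price - seats)=377
  Kyoto: ids {2, 6, 25} → MAX(price - seats)=829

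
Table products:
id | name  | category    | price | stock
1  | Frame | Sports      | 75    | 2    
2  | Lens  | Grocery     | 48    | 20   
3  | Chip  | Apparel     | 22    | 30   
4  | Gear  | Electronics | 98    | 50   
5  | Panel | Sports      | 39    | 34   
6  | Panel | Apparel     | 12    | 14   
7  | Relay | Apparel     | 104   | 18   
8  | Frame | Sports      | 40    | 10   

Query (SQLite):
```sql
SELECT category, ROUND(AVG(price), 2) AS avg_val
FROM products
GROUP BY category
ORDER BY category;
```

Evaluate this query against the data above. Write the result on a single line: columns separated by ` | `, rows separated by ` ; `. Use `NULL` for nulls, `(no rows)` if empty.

Partition products by category; compute ROUND(AVG(price), 2) within each group.
  Apparel: ids {3, 6, 7} → ROUND(AVG(price), 2)=46
  Electronics: ids {4} → ROUND(AVG(price), 2)=98
  Grocery: ids {2} → ROUND(AVG(price), 2)=48
  Sports: ids {1, 5, 8} → ROUND(AVG(price), 2)=51.33

Apparel | 46 ; Electronics | 98 ; Grocery | 48 ; Sports | 51.33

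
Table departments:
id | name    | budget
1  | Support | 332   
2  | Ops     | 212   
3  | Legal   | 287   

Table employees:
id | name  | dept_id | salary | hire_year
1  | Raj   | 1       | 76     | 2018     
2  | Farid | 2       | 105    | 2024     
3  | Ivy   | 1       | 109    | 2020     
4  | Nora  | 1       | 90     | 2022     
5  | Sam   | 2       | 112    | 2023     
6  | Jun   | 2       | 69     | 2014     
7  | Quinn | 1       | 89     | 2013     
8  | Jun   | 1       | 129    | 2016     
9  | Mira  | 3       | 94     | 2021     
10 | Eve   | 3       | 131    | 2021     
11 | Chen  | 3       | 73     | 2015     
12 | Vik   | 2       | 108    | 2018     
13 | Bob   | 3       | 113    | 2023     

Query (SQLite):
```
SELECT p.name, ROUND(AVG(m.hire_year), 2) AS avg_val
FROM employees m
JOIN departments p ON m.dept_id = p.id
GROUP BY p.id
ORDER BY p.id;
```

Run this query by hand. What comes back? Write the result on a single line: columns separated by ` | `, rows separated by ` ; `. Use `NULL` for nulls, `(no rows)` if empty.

Support | 2017.8 ; Ops | 2019.75 ; Legal | 2020

Join each employees row to its departments via dept_id.
Group joined rows by departments.id; compute ROUND(AVG(m.hire_year), 2) per group.
  1: ids {1, 3, 4, 7, 8} → ROUND(AVG(m.hire_year), 2)=2017.8
  2: ids {2, 5, 6, 12} → ROUND(AVG(m.hire_year), 2)=2019.75
  3: ids {9, 10, 11, 13} → ROUND(AVG(m.hire_year), 2)=2020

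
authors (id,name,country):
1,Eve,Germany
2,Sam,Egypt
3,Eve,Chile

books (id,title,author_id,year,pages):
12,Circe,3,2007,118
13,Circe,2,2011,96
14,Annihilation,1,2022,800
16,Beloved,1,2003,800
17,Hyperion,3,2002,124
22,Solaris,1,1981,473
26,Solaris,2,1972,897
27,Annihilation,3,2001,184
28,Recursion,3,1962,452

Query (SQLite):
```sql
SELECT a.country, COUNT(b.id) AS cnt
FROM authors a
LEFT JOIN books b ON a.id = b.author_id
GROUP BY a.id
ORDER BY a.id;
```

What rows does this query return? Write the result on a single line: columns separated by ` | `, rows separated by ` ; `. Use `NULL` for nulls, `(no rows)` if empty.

Germany | 3 ; Egypt | 2 ; Chile | 4

LEFT JOIN keeps every authors row; unmatched ones get NULL for books columns.
Group by authors.id and compute COUNT(b.id). COUNT(col) of an all-NULL group is 0.
  1: ids {14, 16, 22} → COUNT(b.id)=3
  2: ids {13, 26} → COUNT(b.id)=2
  3: ids {12, 17, 27, 28} → COUNT(b.id)=4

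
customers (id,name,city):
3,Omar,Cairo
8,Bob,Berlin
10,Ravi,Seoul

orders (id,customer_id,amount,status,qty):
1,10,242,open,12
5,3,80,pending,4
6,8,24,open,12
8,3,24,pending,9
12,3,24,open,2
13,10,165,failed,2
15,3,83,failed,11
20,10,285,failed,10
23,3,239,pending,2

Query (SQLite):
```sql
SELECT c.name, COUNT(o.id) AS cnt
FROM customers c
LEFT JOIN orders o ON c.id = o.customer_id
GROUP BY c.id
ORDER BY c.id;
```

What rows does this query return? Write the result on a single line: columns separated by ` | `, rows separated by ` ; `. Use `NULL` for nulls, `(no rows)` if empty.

LEFT JOIN keeps every customers row; unmatched ones get NULL for orders columns.
Group by customers.id and compute COUNT(o.id). COUNT(col) of an all-NULL group is 0.
  3: ids {5, 8, 12, 15, 23} → COUNT(o.id)=5
  8: ids {6} → COUNT(o.id)=1
  10: ids {1, 13, 20} → COUNT(o.id)=3

Omar | 5 ; Bob | 1 ; Ravi | 3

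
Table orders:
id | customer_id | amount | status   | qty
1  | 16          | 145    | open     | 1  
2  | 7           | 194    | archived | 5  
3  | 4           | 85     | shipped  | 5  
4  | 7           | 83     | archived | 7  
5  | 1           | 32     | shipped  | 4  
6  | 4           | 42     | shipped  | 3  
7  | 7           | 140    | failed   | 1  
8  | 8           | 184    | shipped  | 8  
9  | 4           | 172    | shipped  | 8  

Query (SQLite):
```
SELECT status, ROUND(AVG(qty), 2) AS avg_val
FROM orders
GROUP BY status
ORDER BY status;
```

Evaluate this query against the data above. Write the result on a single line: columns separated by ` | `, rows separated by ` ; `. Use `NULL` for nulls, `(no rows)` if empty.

archived | 6 ; failed | 1 ; open | 1 ; shipped | 5.6

Partition orders by status; compute ROUND(AVG(qty), 2) within each group.
  archived: ids {2, 4} → ROUND(AVG(qty), 2)=6
  failed: ids {7} → ROUND(AVG(qty), 2)=1
  open: ids {1} → ROUND(AVG(qty), 2)=1
  shipped: ids {3, 5, 6, 8, 9} → ROUND(AVG(qty), 2)=5.6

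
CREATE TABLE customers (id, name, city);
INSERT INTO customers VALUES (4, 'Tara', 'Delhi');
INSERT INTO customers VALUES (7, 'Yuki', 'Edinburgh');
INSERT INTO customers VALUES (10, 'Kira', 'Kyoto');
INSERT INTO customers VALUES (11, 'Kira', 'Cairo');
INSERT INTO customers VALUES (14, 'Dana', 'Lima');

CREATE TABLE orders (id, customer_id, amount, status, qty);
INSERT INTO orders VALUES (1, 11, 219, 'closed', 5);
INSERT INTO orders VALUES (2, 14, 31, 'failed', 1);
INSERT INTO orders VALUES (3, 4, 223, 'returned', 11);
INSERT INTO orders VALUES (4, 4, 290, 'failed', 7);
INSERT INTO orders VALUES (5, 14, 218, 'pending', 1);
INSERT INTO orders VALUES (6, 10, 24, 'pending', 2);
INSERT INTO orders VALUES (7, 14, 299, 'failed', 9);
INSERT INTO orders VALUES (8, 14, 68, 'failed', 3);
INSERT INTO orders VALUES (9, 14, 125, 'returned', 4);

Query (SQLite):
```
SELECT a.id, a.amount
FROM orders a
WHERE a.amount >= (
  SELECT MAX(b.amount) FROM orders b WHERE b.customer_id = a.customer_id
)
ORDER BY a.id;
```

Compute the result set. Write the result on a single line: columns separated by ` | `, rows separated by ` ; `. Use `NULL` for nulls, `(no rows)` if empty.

For each orders row a, compute MAX(amount) over rows sharing a.customer_id.
Keep row a if a.amount >= that per-group MAX.
  customer_id=4: MAX(amount) = 290
  customer_id=10: MAX(amount) = 24
  customer_id=11: MAX(amount) = 219
  customer_id=14: MAX(amount) = 299

1 | 219 ; 4 | 290 ; 6 | 24 ; 7 | 299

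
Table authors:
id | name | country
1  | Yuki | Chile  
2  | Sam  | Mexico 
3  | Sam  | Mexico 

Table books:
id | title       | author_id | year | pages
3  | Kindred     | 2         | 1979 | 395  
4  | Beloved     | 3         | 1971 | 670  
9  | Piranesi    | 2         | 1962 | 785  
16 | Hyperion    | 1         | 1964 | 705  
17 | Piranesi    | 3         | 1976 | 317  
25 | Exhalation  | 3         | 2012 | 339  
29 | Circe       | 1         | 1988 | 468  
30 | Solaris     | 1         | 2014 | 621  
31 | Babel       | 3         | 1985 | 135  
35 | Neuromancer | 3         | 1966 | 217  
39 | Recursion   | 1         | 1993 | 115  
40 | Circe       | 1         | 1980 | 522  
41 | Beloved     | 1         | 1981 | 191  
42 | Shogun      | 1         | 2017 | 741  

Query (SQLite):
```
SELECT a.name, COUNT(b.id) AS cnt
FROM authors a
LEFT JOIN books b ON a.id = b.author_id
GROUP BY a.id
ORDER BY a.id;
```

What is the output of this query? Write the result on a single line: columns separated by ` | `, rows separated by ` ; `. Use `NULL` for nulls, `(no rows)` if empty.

Yuki | 7 ; Sam | 2 ; Sam | 5

LEFT JOIN keeps every authors row; unmatched ones get NULL for books columns.
Group by authors.id and compute COUNT(b.id). COUNT(col) of an all-NULL group is 0.
  1: ids {16, 29, 30, 39, 40, 41, 42} → COUNT(b.id)=7
  2: ids {3, 9} → COUNT(b.id)=2
  3: ids {4, 17, 25, 31, 35} → COUNT(b.id)=5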